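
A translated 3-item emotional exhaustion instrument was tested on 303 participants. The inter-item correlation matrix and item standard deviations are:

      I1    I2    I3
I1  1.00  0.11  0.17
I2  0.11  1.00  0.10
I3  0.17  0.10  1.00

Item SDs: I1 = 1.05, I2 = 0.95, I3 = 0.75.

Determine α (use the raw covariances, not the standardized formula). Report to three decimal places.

α = 0.295

Σσ²ᵢ = 1.05² + 0.95² + 0.75² = 2.5675
Covariances σ_ij = r_ij · s_i · s_j:
  σ(I1,I2) = 0.11 × 1.05 × 0.95 = 0.1097
  σ(I1,I3) = 0.17 × 1.05 × 0.75 = 0.1339
  σ(I2,I3) = 0.10 × 0.95 × 0.75 = 0.0713
σ²_T = Σσ²ᵢ + 2·Σσ_ij = 2.5675 + 2 × 0.3149 = 3.1973
α = (3/2)·(1 − 2.5675/3.1973) = 0.295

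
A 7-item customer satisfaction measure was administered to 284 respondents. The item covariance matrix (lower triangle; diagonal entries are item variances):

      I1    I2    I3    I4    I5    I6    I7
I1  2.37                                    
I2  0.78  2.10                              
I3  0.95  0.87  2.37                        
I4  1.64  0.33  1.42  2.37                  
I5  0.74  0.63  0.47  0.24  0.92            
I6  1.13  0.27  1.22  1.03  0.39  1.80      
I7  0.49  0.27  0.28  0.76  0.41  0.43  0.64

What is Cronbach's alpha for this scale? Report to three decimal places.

α = 0.818

Σσᵢ² = 2.37 + 2.10 + 2.37 + 2.37 + 0.92 + 1.80 + 0.64 = 12.57
Sum of the distinct covariances = 14.75
σ²_T = 12.57 + 2 × 14.75 = 42.07
α = (k/(k−1))·(1 − Σσᵢ²/σ²_T) = (7/6)·(1 − 12.57/42.07) = 0.818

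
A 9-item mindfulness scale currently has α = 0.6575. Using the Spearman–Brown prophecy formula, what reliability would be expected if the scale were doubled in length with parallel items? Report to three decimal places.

predicted reliability = 0.793

Length factor m = 2
α' = m·α / (1 + (m−1)·α)
   = 2 × 0.6575 / (1 + (2 − 1) × 0.6575)
   = 1.3150 / 1.6575 = 0.793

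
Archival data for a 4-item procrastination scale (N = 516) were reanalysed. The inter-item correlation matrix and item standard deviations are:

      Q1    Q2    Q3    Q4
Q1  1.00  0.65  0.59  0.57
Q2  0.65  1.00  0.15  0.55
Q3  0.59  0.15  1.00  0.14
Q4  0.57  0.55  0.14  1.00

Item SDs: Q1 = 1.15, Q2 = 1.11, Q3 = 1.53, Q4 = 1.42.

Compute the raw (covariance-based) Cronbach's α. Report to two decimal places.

Σσ²ᵢ = 1.15² + 1.11² + 1.53² + 1.42² = 6.9119
Covariances σ_ij = r_ij · s_i · s_j:
  σ(Q1,Q2) = 0.65 × 1.15 × 1.11 = 0.8297
  σ(Q1,Q3) = 0.59 × 1.15 × 1.53 = 1.0381
  σ(Q1,Q4) = 0.57 × 1.15 × 1.42 = 0.9308
  σ(Q2,Q3) = 0.15 × 1.11 × 1.53 = 0.2547
  σ(Q2,Q4) = 0.55 × 1.11 × 1.42 = 0.8669
  σ(Q3,Q4) = 0.14 × 1.53 × 1.42 = 0.3042
σ²_T = Σσ²ᵢ + 2·Σσ_ij = 6.9119 + 2 × 4.2244 = 15.3607
α = (4/3)·(1 − 6.9119/15.3607) = 0.73

Cronbach's α = 0.73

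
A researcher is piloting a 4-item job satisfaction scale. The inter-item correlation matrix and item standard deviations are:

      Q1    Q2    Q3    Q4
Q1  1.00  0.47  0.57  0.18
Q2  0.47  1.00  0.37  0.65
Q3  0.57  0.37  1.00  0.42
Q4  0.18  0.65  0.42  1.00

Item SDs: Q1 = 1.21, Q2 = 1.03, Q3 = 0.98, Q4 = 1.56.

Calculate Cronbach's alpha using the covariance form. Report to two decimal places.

Σσ²ᵢ = 1.21² + 1.03² + 0.98² + 1.56² = 5.9190
Covariances σ_ij = r_ij · s_i · s_j:
  σ(Q1,Q2) = 0.47 × 1.21 × 1.03 = 0.5858
  σ(Q1,Q3) = 0.57 × 1.21 × 0.98 = 0.6759
  σ(Q1,Q4) = 0.18 × 1.21 × 1.56 = 0.3398
  σ(Q2,Q3) = 0.37 × 1.03 × 0.98 = 0.3735
  σ(Q2,Q4) = 0.65 × 1.03 × 1.56 = 1.0444
  σ(Q3,Q4) = 0.42 × 0.98 × 1.56 = 0.6421
σ²_T = Σσ²ᵢ + 2·Σσ_ij = 5.9190 + 2 × 3.6615 = 13.2420
α = (4/3)·(1 − 5.9190/13.2420) = 0.74

α = 0.74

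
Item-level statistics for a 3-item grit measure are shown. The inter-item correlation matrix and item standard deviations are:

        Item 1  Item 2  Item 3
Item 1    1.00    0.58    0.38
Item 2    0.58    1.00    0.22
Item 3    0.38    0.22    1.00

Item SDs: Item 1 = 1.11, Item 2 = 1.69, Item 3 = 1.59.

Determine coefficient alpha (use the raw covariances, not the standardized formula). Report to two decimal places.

α = 0.62

Σσ²ᵢ = 1.11² + 1.69² + 1.59² = 6.6163
Covariances σ_ij = r_ij · s_i · s_j:
  σ(Item 1,Item 2) = 0.58 × 1.11 × 1.69 = 1.0880
  σ(Item 1,Item 3) = 0.38 × 1.11 × 1.59 = 0.6707
  σ(Item 2,Item 3) = 0.22 × 1.69 × 1.59 = 0.5912
σ²_T = Σσ²ᵢ + 2·Σσ_ij = 6.6163 + 2 × 2.3499 = 11.3161
α = (3/2)·(1 − 6.6163/11.3161) = 0.62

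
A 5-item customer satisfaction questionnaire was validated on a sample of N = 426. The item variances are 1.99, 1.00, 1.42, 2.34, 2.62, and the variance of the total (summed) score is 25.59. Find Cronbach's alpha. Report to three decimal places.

sum of item variances = 1.99 + 1.00 + 1.42 + 2.34 + 2.62 = 9.37
α = (k/(k−1))·(1 − sum of item variances/Var(T)) = (5/4)·(1 − 9.37/25.59) = 0.792

α = 0.792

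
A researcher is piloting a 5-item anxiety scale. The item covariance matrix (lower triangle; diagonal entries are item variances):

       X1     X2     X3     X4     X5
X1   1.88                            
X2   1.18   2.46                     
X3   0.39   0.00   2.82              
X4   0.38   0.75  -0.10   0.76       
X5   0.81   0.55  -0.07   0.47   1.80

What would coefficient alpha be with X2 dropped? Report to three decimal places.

coefficient alpha = 0.455

Remaining items: X1, X3, X4, X5 (k = 4).
Σσᵢ² = 1.88 + 2.82 + 0.76 + 1.80 = 7.26
Var(T) = 7.26 + 2 × 1.88 = 11.02
α (item deleted) = (4/3)·(1 − 7.26/11.02) = 0.455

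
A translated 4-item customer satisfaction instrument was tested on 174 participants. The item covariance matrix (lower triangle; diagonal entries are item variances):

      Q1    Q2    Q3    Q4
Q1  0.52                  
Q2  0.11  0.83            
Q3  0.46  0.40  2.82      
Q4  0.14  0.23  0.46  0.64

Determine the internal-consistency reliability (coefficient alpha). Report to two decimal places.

Σσᵢ² = 0.52 + 0.83 + 2.82 + 0.64 = 4.81
Sum of off-diagonal covariances = 1.80
σ²_T = 4.81 + 2 × 1.80 = 8.41
α = (k/(k−1))·(1 − Σσᵢ²/σ²_T) = (4/3)·(1 − 4.81/8.41) = 0.57

coefficient alpha = 0.57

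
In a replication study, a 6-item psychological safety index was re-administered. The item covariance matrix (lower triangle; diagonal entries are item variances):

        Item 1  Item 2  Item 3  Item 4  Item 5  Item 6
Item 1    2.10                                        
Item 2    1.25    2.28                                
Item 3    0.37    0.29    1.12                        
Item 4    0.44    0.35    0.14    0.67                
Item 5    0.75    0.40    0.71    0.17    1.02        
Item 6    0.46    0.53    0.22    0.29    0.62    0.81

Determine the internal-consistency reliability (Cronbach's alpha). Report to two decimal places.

sum of item variances = 2.10 + 2.28 + 1.12 + 0.67 + 1.02 + 0.81 = 8.00
Sum of the distinct covariances = 6.99
σ²_total = 8.00 + 2 × 6.99 = 21.98
α = (k/(k−1))·(1 − sum of item variances/σ²_total) = (6/5)·(1 − 8.00/21.98) = 0.76

α = 0.76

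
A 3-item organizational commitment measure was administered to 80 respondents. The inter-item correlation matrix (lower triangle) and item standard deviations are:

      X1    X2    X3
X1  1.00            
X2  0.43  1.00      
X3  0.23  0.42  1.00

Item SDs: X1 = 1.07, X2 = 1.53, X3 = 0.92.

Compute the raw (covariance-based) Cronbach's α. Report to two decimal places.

Σσ²ᵢ = 1.07² + 1.53² + 0.92² = 4.3322
Covariances σ_ij = r_ij · s_i · s_j:
  σ(X1,X2) = 0.43 × 1.07 × 1.53 = 0.7040
  σ(X1,X3) = 0.23 × 1.07 × 0.92 = 0.2264
  σ(X2,X3) = 0.42 × 1.53 × 0.92 = 0.5912
σ²_T = Σσ²ᵢ + 2·Σσ_ij = 4.3322 + 2 × 1.5216 = 7.3754
α = (3/2)·(1 − 4.3322/7.3754) = 0.62

α = 0.62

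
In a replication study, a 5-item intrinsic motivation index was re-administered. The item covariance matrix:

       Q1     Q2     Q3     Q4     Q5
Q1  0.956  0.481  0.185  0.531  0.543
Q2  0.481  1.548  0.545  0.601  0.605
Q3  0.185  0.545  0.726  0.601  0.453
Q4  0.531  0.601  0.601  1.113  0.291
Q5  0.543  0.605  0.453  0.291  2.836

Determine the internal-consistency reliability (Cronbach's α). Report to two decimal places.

Cronbach's α = 0.72

ΣVar(i) = 0.956 + 1.548 + 0.726 + 1.113 + 2.836 = 7.179
Sum of the distinct covariances = 4.836
total variance = 7.179 + 2 × 4.836 = 16.851
α = (k/(k−1))·(1 − ΣVar(i)/total variance) = (5/4)·(1 − 7.179/16.851) = 0.72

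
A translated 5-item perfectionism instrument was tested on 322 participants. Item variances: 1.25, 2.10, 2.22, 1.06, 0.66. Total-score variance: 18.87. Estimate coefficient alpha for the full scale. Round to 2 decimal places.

coefficient alpha = 0.77

Σσ²ᵢ = 1.25 + 2.10 + 2.22 + 1.06 + 0.66 = 7.29
α = (k/(k−1))·(1 − Σσ²ᵢ/total variance) = (5/4)·(1 − 7.29/18.87) = 0.77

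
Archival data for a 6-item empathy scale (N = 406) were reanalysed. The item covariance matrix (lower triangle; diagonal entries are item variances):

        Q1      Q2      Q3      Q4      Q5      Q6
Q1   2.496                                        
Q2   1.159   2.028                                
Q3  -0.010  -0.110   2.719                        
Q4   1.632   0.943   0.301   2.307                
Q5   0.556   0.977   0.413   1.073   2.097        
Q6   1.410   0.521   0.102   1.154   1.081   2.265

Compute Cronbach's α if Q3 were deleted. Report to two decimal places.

Cronbach's α = 0.82

Remaining items: Q1, Q2, Q4, Q5, Q6 (k = 5).
sum of item variances = 2.496 + 2.028 + 2.307 + 2.097 + 2.265 = 11.193
Var(T) = 11.193 + 2 × 10.506 = 32.205
α (item deleted) = (5/4)·(1 − 11.193/32.205) = 0.82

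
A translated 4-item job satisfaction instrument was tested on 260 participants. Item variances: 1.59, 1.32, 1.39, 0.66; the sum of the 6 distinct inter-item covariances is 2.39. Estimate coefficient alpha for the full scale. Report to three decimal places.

Σσ²ᵢ = 1.59 + 1.32 + 1.39 + 0.66 = 4.96
Sum of distinct covariances = 2.39
σ²_total = Σσ²ᵢ + 2·Σcov = 4.96 + 2 × 2.39 = 9.74
α = (4/3)·(1 − 4.96/9.74) = 0.654

coefficient alpha = 0.654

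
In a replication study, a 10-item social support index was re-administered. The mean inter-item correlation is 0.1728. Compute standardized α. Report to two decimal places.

α = 0.68

Standardized α = k·r̄ / (1 + (k−1)·r̄) = 10 × 0.1728 / (1 + 9 × 0.1728)
  = 1.7280 / 2.5552 = 0.68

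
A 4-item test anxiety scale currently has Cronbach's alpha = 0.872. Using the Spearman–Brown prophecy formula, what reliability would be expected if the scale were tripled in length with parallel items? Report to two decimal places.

Length factor m = 3
α' = m·α / (1 + (m−1)·α)
   = 3 × 0.872 / (1 + (3 − 1) × 0.872)
   = 2.6160 / 2.7440 = 0.95

predicted reliability = 0.95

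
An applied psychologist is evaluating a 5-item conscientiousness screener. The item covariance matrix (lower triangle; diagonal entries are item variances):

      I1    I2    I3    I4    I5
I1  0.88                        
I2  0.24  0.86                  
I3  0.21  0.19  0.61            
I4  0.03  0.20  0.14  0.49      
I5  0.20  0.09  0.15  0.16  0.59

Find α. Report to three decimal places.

ΣVar(i) = 0.88 + 0.86 + 0.61 + 0.49 + 0.59 = 3.43
Sum of the distinct covariances = 1.61
total variance = 3.43 + 2 × 1.61 = 6.65
α = (k/(k−1))·(1 − ΣVar(i)/total variance) = (5/4)·(1 − 3.43/6.65) = 0.605

α = 0.605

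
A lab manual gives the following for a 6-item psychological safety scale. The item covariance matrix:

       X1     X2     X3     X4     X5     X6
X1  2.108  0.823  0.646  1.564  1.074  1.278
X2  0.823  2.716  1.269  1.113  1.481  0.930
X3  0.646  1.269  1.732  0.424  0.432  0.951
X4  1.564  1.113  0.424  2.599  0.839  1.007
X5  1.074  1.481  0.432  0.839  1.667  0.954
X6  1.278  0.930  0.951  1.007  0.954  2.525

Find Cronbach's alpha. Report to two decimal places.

α = 0.83

sum of item variances = 2.108 + 2.716 + 1.732 + 2.599 + 1.667 + 2.525 = 13.347
Σ_{i<j} σ_ij = 14.785
σ²_total = 13.347 + 2 × 14.785 = 42.917
α = (k/(k−1))·(1 − sum of item variances/σ²_total) = (6/5)·(1 − 13.347/42.917) = 0.83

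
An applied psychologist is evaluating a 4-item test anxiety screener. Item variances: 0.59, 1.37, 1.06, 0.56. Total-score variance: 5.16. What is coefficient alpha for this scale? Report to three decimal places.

Σσᵢ² = 0.59 + 1.37 + 1.06 + 0.56 = 3.58
α = (k/(k−1))·(1 − Σσᵢ²/σ²_total) = (4/3)·(1 − 3.58/5.16) = 0.408

coefficient alpha = 0.408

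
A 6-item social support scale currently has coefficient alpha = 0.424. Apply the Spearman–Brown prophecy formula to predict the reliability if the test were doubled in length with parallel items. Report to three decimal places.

Length factor m = 2
α' = m·α / (1 + (m−1)·α)
   = 2 × 0.424 / (1 + (2 − 1) × 0.424)
   = 0.8480 / 1.4240 = 0.596

predicted reliability = 0.596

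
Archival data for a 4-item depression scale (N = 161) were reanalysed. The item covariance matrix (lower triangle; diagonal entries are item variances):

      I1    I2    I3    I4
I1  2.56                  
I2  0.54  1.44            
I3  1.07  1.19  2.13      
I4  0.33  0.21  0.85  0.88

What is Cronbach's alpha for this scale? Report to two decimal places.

Σσᵢ² = 2.56 + 1.44 + 2.13 + 0.88 = 7.01
Σ_{i<j} σ_ij = 4.19
Var(T) = 7.01 + 2 × 4.19 = 15.39
α = (k/(k−1))·(1 − Σσᵢ²/Var(T)) = (4/3)·(1 − 7.01/15.39) = 0.73

Cronbach's alpha = 0.73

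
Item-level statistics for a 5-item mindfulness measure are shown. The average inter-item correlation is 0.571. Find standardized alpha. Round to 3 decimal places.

standardized alpha = 0.869

Standardized α = k·r̄ / (1 + (k−1)·r̄) = 5 × 0.571 / (1 + 4 × 0.571)
  = 2.8550 / 3.2840 = 0.869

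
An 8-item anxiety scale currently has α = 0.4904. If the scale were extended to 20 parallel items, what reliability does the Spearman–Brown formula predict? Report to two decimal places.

predicted reliability = 0.71

Length factor m = 20/8 = 2.5000
α' = m·α / (1 + (m−1)·α)
   = 20/8 × 0.4904 / (1 + (20/8 − 1) × 0.4904)
   = 1.2260 / 1.7356 = 0.71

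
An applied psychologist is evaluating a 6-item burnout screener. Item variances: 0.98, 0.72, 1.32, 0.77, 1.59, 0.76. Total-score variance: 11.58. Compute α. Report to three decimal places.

α = 0.564

Σσ²ᵢ = 0.98 + 0.72 + 1.32 + 0.77 + 1.59 + 0.76 = 6.14
α = (k/(k−1))·(1 − Σσ²ᵢ/σ²_total) = (6/5)·(1 − 6.14/11.58) = 0.564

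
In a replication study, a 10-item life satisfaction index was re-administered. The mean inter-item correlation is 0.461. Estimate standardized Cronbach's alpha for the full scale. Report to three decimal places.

Standardized α = k·r̄ / (1 + (k−1)·r̄) = 10 × 0.461 / (1 + 9 × 0.461)
  = 4.6100 / 5.1490 = 0.895

standardized Cronbach's alpha = 0.895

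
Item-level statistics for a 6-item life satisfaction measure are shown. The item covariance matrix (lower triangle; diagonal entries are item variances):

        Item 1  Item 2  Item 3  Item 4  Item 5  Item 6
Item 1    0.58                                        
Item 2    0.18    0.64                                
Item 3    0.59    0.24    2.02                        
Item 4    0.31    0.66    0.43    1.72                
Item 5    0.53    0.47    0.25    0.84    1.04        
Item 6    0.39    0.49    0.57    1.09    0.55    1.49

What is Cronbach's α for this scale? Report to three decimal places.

Cronbach's α = 0.804

sum of item variances = 0.58 + 0.64 + 2.02 + 1.72 + 1.04 + 1.49 = 7.49
Sum of off-diagonal covariances = 7.59
total variance = 7.49 + 2 × 7.59 = 22.67
α = (k/(k−1))·(1 − sum of item variances/total variance) = (6/5)·(1 − 7.49/22.67) = 0.804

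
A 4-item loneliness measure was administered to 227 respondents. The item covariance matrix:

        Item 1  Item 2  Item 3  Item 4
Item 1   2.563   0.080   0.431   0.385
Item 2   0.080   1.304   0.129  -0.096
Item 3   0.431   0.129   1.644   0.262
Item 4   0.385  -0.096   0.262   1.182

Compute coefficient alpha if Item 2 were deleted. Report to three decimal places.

coefficient alpha = 0.429

Remaining items: Item 1, Item 3, Item 4 (k = 3).
sum of item variances = 2.563 + 1.644 + 1.182 = 5.389
Var(T) = 5.389 + 2 × 1.078 = 7.545
α (item deleted) = (3/2)·(1 − 5.389/7.545) = 0.429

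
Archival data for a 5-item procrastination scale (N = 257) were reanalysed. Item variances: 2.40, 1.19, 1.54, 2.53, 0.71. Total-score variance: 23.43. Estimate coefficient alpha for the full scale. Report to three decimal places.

sum of item variances = 2.40 + 1.19 + 1.54 + 2.53 + 0.71 = 8.37
α = (k/(k−1))·(1 − sum of item variances/σ²_total) = (5/4)·(1 − 8.37/23.43) = 0.803

coefficient alpha = 0.803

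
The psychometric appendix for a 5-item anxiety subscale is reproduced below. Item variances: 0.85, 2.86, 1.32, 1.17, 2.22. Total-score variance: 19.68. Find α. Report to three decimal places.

ΣVar(i) = 0.85 + 2.86 + 1.32 + 1.17 + 2.22 = 8.42
α = (k/(k−1))·(1 − ΣVar(i)/Var(T)) = (5/4)·(1 − 8.42/19.68) = 0.715

α = 0.715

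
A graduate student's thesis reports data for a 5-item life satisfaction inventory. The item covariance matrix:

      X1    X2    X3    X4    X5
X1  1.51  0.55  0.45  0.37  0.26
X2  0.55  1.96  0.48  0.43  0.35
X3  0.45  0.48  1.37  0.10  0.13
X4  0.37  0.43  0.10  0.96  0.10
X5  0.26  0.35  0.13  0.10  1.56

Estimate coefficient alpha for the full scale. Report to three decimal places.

ΣVar(i) = 1.51 + 1.96 + 1.37 + 0.96 + 1.56 = 7.36
Sum of off-diagonal covariances = 3.22
total variance = 7.36 + 2 × 3.22 = 13.80
α = (k/(k−1))·(1 − ΣVar(i)/total variance) = (5/4)·(1 − 7.36/13.80) = 0.583

coefficient alpha = 0.583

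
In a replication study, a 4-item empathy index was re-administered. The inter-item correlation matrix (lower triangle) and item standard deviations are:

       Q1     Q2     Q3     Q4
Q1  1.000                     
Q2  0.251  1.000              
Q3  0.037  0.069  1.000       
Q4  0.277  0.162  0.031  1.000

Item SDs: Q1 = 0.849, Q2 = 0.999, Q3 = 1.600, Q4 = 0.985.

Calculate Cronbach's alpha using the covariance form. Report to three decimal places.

Σσ²ᵢ = 0.849² + 0.999² + 1.600² + 0.985² = 5.2490
Covariances σ_ij = r_ij · s_i · s_j:
  σ(Q1,Q2) = 0.251 × 0.849 × 0.999 = 0.2129
  σ(Q1,Q3) = 0.037 × 0.849 × 1.600 = 0.0503
  σ(Q1,Q4) = 0.277 × 0.849 × 0.985 = 0.2316
  σ(Q2,Q3) = 0.069 × 0.999 × 1.600 = 0.1103
  σ(Q2,Q4) = 0.162 × 0.999 × 0.985 = 0.1594
  σ(Q3,Q4) = 0.031 × 1.600 × 0.985 = 0.0489
σ²_T = Σσ²ᵢ + 2·Σσ_ij = 5.2490 + 2 × 0.8134 = 6.8758
α = (4/3)·(1 − 5.2490/6.8758) = 0.315

Cronbach's alpha = 0.315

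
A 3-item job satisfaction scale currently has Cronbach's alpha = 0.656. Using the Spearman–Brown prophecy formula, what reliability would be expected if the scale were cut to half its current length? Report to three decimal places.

predicted reliability = 0.488

Length factor m = 1/2
α' = m·α / (1 − (1−m)·α)
   = 1/2 × 0.656 / (1 − (1 − 1/2) × 0.656)
   = 0.3280 / 0.6720 = 0.488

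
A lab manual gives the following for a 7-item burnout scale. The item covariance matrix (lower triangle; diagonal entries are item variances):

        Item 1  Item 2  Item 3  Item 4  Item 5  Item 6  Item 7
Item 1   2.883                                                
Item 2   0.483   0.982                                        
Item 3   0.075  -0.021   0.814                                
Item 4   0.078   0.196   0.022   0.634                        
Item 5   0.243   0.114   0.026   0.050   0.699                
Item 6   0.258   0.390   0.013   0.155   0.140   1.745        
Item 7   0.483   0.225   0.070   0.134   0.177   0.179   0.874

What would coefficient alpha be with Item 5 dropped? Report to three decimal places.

coefficient alpha = 0.490

Remaining items: Item 1, Item 2, Item 3, Item 4, Item 6, Item 7 (k = 6).
ΣVar(i) = 2.883 + 0.982 + 0.814 + 0.634 + 1.745 + 0.874 = 7.932
total variance = 7.932 + 2 × 2.740 = 13.412
α (item deleted) = (6/5)·(1 − 7.932/13.412) = 0.490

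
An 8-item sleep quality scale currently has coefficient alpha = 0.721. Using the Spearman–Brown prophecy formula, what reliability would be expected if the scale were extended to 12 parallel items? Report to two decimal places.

predicted reliability = 0.79

Length factor m = 12/8 = 1.5000
α' = m·α / (1 + (m−1)·α)
   = 12/8 × 0.721 / (1 + (12/8 − 1) × 0.721)
   = 1.0815 / 1.3605 = 0.79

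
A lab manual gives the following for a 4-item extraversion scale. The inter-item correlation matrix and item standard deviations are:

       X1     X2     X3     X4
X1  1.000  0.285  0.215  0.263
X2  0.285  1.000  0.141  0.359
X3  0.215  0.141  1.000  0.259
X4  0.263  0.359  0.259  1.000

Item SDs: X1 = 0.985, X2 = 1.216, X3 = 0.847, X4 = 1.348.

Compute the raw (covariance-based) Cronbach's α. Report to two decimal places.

α = 0.58

Σσ²ᵢ = 0.985² + 1.216² + 0.847² + 1.348² = 4.9834
Covariances σ_ij = r_ij · s_i · s_j:
  σ(X1,X2) = 0.285 × 0.985 × 1.216 = 0.3414
  σ(X1,X3) = 0.215 × 0.985 × 0.847 = 0.1794
  σ(X1,X4) = 0.263 × 0.985 × 1.348 = 0.3492
  σ(X2,X3) = 0.141 × 1.216 × 0.847 = 0.1452
  σ(X2,X4) = 0.359 × 1.216 × 1.348 = 0.5885
  σ(X3,X4) = 0.259 × 0.847 × 1.348 = 0.2957
σ²_T = Σσ²ᵢ + 2·Σσ_ij = 4.9834 + 2 × 1.8994 = 8.7822
α = (4/3)·(1 − 4.9834/8.7822) = 0.58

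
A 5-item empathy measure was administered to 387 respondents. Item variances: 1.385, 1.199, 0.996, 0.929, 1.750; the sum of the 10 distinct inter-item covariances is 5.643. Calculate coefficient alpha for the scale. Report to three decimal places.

sum of item variances = 1.385 + 1.199 + 0.996 + 0.929 + 1.750 = 6.259
Sum of distinct covariances = 5.643
σ²_T = sum of item variances + 2·Σcov = 6.259 + 2 × 5.643 = 17.545
α = (5/4)·(1 − 6.259/17.545) = 0.804

α = 0.804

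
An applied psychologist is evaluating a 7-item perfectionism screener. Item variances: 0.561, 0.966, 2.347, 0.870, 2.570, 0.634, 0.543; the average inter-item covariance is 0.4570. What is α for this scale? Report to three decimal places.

α = 0.809

Σσᵢ² = 0.561 + 0.966 + 2.347 + 0.870 + 2.570 + 0.634 + 0.543 = 8.491
Sum of the 21 distinct covariances = 21 × 0.4570 = 9.5970
Var(T) = Σσᵢ² + 2·Σcov = 8.491 + 2 × 9.5970 = 27.6850
α = (7/6)·(1 − 8.491/27.6850) = 0.809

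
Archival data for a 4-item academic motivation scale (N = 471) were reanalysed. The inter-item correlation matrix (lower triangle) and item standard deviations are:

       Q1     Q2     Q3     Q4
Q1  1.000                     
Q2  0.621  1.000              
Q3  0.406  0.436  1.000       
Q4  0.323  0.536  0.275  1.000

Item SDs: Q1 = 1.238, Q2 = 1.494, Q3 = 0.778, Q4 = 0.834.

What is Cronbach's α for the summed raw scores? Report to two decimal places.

Σσ²ᵢ = 1.238² + 1.494² + 0.778² + 0.834² = 5.0655
Covariances σ_ij = r_ij · s_i · s_j:
  σ(Q1,Q2) = 0.621 × 1.238 × 1.494 = 1.1486
  σ(Q1,Q3) = 0.406 × 1.238 × 0.778 = 0.3910
  σ(Q1,Q4) = 0.323 × 1.238 × 0.834 = 0.3335
  σ(Q2,Q3) = 0.436 × 1.494 × 0.778 = 0.5068
  σ(Q2,Q4) = 0.536 × 1.494 × 0.834 = 0.6679
  σ(Q3,Q4) = 0.275 × 0.778 × 0.834 = 0.1784
σ²_T = Σσ²ᵢ + 2·Σσ_ij = 5.0655 + 2 × 3.2262 = 11.5179
α = (4/3)·(1 − 5.0655/11.5179) = 0.75

Cronbach's α = 0.75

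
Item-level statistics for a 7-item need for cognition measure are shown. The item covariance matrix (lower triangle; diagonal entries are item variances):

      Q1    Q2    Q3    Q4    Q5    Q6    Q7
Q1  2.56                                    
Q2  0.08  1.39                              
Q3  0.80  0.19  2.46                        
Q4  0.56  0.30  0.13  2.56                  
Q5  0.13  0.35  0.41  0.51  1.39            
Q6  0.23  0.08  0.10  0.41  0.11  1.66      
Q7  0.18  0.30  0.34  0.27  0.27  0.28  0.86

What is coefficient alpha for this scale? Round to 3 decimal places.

Σσᵢ² = 2.56 + 1.39 + 2.46 + 2.56 + 1.39 + 1.66 + 0.86 = 12.88
Sum of off-diagonal covariances = 6.03
total variance = 12.88 + 2 × 6.03 = 24.94
α = (k/(k−1))·(1 − Σσᵢ²/total variance) = (7/6)·(1 − 12.88/24.94) = 0.564

coefficient alpha = 0.564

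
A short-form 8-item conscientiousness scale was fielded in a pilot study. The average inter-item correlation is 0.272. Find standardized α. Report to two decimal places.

Standardized α = k·r̄ / (1 + (k−1)·r̄) = 8 × 0.272 / (1 + 7 × 0.272)
  = 2.1760 / 2.9040 = 0.75

standardized α = 0.75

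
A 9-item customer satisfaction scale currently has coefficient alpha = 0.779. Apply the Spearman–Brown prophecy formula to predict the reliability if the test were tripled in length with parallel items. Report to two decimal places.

predicted reliability = 0.91

Length factor m = 3
α' = m·α / (1 + (m−1)·α)
   = 3 × 0.779 / (1 + (3 − 1) × 0.779)
   = 2.3370 / 2.5580 = 0.91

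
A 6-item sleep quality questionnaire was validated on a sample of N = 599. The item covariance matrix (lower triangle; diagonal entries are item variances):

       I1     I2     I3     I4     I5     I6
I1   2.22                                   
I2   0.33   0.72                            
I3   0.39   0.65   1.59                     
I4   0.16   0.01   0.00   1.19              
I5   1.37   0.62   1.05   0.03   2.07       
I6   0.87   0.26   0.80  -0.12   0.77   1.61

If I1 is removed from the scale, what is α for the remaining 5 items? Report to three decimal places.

α = 0.664

Remaining items: I2, I3, I4, I5, I6 (k = 5).
Σσᵢ² = 0.72 + 1.59 + 1.19 + 2.07 + 1.61 = 7.18
total variance = 7.18 + 2 × 4.07 = 15.32
α (item deleted) = (5/4)·(1 − 7.18/15.32) = 0.664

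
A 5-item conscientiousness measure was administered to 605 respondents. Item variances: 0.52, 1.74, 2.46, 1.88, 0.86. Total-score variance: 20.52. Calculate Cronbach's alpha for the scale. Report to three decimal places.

Cronbach's alpha = 0.796

sum of item variances = 0.52 + 1.74 + 2.46 + 1.88 + 0.86 = 7.46
α = (k/(k−1))·(1 − sum of item variances/σ²_T) = (5/4)·(1 − 7.46/20.52) = 0.796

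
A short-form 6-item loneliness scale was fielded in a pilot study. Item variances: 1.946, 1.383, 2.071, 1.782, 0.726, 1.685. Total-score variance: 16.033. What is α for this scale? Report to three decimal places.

Σσᵢ² = 1.946 + 1.383 + 2.071 + 1.782 + 0.726 + 1.685 = 9.593
α = (k/(k−1))·(1 − Σσᵢ²/σ²_total) = (6/5)·(1 − 9.593/16.033) = 0.482

α = 0.482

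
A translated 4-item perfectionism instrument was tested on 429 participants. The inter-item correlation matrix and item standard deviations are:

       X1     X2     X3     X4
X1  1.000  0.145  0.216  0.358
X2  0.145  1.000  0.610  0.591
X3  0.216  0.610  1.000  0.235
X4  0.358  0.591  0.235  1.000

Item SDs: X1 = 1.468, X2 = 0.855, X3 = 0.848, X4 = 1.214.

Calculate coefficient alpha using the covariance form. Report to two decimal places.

α = 0.65

Σσ²ᵢ = 1.468² + 0.855² + 0.848² + 1.214² = 5.0789
Covariances σ_ij = r_ij · s_i · s_j:
  σ(X1,X2) = 0.145 × 1.468 × 0.855 = 0.1820
  σ(X1,X3) = 0.216 × 1.468 × 0.848 = 0.2689
  σ(X1,X4) = 0.358 × 1.468 × 1.214 = 0.6380
  σ(X2,X3) = 0.610 × 0.855 × 0.848 = 0.4423
  σ(X2,X4) = 0.591 × 0.855 × 1.214 = 0.6134
  σ(X3,X4) = 0.235 × 0.848 × 1.214 = 0.2419
σ²_T = Σσ²ᵢ + 2·Σσ_ij = 5.0789 + 2 × 2.3865 = 9.8519
α = (4/3)·(1 − 5.0789/9.8519) = 0.65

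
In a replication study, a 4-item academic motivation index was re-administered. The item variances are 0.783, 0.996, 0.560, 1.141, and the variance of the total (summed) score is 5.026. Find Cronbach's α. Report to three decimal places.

Cronbach's α = 0.410

Σσ²ᵢ = 0.783 + 0.996 + 0.560 + 1.141 = 3.480
α = (k/(k−1))·(1 − Σσ²ᵢ/σ²_T) = (4/3)·(1 − 3.480/5.026) = 0.410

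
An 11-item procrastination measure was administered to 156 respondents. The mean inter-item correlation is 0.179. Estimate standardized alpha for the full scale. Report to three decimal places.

Standardized α = k·r̄ / (1 + (k−1)·r̄) = 11 × 0.179 / (1 + 10 × 0.179)
  = 1.9690 / 2.7900 = 0.706

standardized alpha = 0.706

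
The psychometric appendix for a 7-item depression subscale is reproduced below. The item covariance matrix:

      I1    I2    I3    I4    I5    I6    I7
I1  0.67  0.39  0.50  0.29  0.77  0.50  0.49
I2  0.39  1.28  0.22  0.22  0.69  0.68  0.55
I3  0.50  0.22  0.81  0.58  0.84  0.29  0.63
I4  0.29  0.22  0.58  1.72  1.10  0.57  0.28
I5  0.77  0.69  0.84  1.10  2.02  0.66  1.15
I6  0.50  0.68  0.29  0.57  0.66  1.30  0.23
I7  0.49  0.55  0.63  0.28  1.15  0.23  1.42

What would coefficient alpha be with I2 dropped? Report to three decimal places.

Remaining items: I1, I3, I4, I5, I6, I7 (k = 6).
Σσ²ᵢ = 0.67 + 0.81 + 1.72 + 2.02 + 1.30 + 1.42 = 7.94
σ²_total = 7.94 + 2 × 8.88 = 25.70
α (item deleted) = (6/5)·(1 − 7.94/25.70) = 0.829

α = 0.829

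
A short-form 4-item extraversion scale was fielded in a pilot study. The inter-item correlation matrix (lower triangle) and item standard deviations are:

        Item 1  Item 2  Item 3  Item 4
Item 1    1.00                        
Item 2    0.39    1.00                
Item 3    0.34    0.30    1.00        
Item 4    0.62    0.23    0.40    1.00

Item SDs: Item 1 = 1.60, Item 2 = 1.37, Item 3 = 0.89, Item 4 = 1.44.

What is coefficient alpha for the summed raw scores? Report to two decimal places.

coefficient alpha = 0.71

Σσ²ᵢ = 1.60² + 1.37² + 0.89² + 1.44² = 7.3026
Covariances σ_ij = r_ij · s_i · s_j:
  σ(Item 1,Item 2) = 0.39 × 1.60 × 1.37 = 0.8549
  σ(Item 1,Item 3) = 0.34 × 1.60 × 0.89 = 0.4842
  σ(Item 1,Item 4) = 0.62 × 1.60 × 1.44 = 1.4285
  σ(Item 2,Item 3) = 0.30 × 1.37 × 0.89 = 0.3658
  σ(Item 2,Item 4) = 0.23 × 1.37 × 1.44 = 0.4537
  σ(Item 3,Item 4) = 0.40 × 0.89 × 1.44 = 0.5126
σ²_T = Σσ²ᵢ + 2·Σσ_ij = 7.3026 + 2 × 4.0997 = 15.5020
α = (4/3)·(1 − 7.3026/15.5020) = 0.71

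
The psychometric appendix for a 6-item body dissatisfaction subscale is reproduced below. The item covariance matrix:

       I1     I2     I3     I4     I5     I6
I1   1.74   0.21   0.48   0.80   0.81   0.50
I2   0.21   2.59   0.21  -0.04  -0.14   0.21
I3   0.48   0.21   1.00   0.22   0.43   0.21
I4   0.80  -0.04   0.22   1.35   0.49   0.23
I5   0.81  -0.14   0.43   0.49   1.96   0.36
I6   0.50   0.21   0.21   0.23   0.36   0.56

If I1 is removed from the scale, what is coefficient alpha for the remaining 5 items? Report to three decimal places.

Remaining items: I2, I3, I4, I5, I6 (k = 5).
Σσ²ᵢ = 2.59 + 1.00 + 1.35 + 1.96 + 0.56 = 7.46
σ²_total = 7.46 + 2 × 2.18 = 11.82
α (item deleted) = (5/4)·(1 − 7.46/11.82) = 0.461

α = 0.461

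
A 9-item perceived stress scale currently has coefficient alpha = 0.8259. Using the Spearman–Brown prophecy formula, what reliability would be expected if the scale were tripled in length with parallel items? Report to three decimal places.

predicted reliability = 0.934

Length factor m = 3
α' = m·α / (1 + (m−1)·α)
   = 3 × 0.8259 / (1 + (3 − 1) × 0.8259)
   = 2.4777 / 2.6518 = 0.934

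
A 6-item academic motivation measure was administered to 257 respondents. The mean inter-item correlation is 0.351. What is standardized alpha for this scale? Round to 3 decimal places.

α = 0.764

Standardized α = k·r̄ / (1 + (k−1)·r̄) = 6 × 0.351 / (1 + 5 × 0.351)
  = 2.1060 / 2.7550 = 0.764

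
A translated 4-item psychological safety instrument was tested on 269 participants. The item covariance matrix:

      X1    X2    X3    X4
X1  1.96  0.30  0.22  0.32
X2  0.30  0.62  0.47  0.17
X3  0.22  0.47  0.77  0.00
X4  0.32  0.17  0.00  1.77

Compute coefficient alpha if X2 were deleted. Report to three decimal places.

α = 0.290

Remaining items: X1, X3, X4 (k = 3).
ΣVar(i) = 1.96 + 0.77 + 1.77 = 4.50
σ²_total = 4.50 + 2 × 0.54 = 5.58
α (item deleted) = (3/2)·(1 − 4.50/5.58) = 0.290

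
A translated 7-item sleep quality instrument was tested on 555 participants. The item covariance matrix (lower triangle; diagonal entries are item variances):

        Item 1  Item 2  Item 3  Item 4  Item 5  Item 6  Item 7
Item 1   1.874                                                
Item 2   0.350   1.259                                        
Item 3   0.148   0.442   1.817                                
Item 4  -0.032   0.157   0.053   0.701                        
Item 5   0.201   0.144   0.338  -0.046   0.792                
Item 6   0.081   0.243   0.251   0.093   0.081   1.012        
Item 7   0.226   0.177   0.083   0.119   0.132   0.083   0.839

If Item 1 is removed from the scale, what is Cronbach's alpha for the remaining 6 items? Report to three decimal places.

Cronbach's alpha = 0.507

Remaining items: Item 2, Item 3, Item 4, Item 5, Item 6, Item 7 (k = 6).
Σσ²ᵢ = 1.259 + 1.817 + 0.701 + 0.792 + 1.012 + 0.839 = 6.420
σ²_total = 6.420 + 2 × 2.350 = 11.120
α (item deleted) = (6/5)·(1 − 6.420/11.120) = 0.507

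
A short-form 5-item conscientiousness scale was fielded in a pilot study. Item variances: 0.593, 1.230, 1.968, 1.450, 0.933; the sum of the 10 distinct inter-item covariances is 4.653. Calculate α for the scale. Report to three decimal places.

α = 0.751

Σσᵢ² = 0.593 + 1.230 + 1.968 + 1.450 + 0.933 = 6.174
Sum of distinct covariances = 4.653
σ²_T = Σσᵢ² + 2·Σcov = 6.174 + 2 × 4.653 = 15.480
α = (5/4)·(1 − 6.174/15.480) = 0.751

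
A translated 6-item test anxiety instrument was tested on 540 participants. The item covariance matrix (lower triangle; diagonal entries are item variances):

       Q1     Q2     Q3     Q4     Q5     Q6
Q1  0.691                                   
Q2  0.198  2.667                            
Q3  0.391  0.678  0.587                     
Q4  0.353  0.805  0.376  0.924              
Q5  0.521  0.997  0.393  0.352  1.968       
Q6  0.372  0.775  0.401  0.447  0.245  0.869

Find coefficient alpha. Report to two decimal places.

sum of item variances = 0.691 + 2.667 + 0.587 + 0.924 + 1.968 + 0.869 = 7.706
Sum of the distinct covariances = 7.304
σ²_T = 7.706 + 2 × 7.304 = 22.314
α = (k/(k−1))·(1 − sum of item variances/σ²_T) = (6/5)·(1 − 7.706/22.314) = 0.79

α = 0.79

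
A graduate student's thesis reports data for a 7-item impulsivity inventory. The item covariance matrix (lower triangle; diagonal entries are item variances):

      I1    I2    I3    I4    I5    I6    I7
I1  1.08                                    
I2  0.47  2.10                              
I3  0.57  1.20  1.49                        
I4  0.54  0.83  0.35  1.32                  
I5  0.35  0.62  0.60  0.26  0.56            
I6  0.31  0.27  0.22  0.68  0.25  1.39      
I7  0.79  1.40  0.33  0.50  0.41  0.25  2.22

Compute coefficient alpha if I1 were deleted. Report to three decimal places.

Remaining items: I2, I3, I4, I5, I6, I7 (k = 6).
Σσ²ᵢ = 2.10 + 1.49 + 1.32 + 0.56 + 1.39 + 2.22 = 9.08
total variance = 9.08 + 2 × 8.17 = 25.42
α (item deleted) = (6/5)·(1 − 9.08/25.42) = 0.771

coefficient alpha = 0.771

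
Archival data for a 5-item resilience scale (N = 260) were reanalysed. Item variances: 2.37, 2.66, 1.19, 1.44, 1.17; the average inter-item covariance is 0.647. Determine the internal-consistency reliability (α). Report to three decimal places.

Σσ²ᵢ = 2.37 + 2.66 + 1.19 + 1.44 + 1.17 = 8.83
Sum of the 10 distinct covariances = 10 × 0.647 = 6.470
σ²_total = Σσ²ᵢ + 2·Σcov = 8.83 + 2 × 6.470 = 21.770
α = (5/4)·(1 − 8.83/21.770) = 0.743

α = 0.743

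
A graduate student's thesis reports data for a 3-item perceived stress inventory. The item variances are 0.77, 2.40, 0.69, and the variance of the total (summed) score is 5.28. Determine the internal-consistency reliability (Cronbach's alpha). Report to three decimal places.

Σσ²ᵢ = 0.77 + 2.40 + 0.69 = 3.86
α = (k/(k−1))·(1 − Σσ²ᵢ/total variance) = (3/2)·(1 − 3.86/5.28) = 0.403

α = 0.403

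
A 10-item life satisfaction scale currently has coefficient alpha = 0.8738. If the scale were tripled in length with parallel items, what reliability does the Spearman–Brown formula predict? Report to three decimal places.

Length factor m = 3
α' = m·α / (1 + (m−1)·α)
   = 3 × 0.8738 / (1 + (3 − 1) × 0.8738)
   = 2.6214 / 2.7476 = 0.954

predicted reliability = 0.954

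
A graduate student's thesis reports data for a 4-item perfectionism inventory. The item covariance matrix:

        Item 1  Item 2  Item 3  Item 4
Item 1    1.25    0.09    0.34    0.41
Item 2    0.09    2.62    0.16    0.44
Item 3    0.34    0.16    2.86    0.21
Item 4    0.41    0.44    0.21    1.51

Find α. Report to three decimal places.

Σσᵢ² = 1.25 + 2.62 + 2.86 + 1.51 = 8.24
Sum of the distinct covariances = 1.65
Var(T) = 8.24 + 2 × 1.65 = 11.54
α = (k/(k−1))·(1 − Σσᵢ²/Var(T)) = (4/3)·(1 − 8.24/11.54) = 0.381

α = 0.381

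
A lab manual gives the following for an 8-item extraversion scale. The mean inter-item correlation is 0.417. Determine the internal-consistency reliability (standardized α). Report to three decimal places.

standardized α = 0.851

Standardized α = k·r̄ / (1 + (k−1)·r̄) = 8 × 0.417 / (1 + 7 × 0.417)
  = 3.3360 / 3.9190 = 0.851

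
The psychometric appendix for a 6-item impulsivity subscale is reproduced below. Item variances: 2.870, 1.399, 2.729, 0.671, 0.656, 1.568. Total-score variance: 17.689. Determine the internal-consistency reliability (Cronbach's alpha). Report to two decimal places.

Σσ²ᵢ = 2.870 + 1.399 + 2.729 + 0.671 + 0.656 + 1.568 = 9.893
α = (k/(k−1))·(1 − Σσ²ᵢ/σ²_total) = (6/5)·(1 − 9.893/17.689) = 0.53

Cronbach's alpha = 0.53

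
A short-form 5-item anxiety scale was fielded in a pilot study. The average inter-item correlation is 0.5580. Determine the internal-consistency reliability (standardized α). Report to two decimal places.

Standardized α = k·r̄ / (1 + (k−1)·r̄) = 5 × 0.5580 / (1 + 4 × 0.5580)
  = 2.7900 / 3.2320 = 0.86

α = 0.86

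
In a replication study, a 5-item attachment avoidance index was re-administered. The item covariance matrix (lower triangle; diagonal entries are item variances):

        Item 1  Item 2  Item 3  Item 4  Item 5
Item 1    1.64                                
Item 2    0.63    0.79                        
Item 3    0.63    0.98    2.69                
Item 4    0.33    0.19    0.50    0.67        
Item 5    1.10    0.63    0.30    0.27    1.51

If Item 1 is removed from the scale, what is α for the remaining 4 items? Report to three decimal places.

α = 0.671

Remaining items: Item 2, Item 3, Item 4, Item 5 (k = 4).
ΣVar(i) = 0.79 + 2.69 + 0.67 + 1.51 = 5.66
Var(T) = 5.66 + 2 × 2.87 = 11.40
α (item deleted) = (4/3)·(1 − 5.66/11.40) = 0.671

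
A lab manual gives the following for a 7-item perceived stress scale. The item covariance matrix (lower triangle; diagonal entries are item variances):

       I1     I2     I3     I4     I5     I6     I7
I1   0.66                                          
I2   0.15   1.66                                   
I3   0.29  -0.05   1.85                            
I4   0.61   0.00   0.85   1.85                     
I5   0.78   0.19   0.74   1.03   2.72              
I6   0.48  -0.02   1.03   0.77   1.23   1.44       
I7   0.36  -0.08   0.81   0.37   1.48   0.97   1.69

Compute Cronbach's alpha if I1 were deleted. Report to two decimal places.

α = 0.75

Remaining items: I2, I3, I4, I5, I6, I7 (k = 6).
sum of item variances = 1.66 + 1.85 + 1.85 + 2.72 + 1.44 + 1.69 = 11.21
σ²_total = 11.21 + 2 × 9.32 = 29.85
α (item deleted) = (6/5)·(1 − 11.21/29.85) = 0.75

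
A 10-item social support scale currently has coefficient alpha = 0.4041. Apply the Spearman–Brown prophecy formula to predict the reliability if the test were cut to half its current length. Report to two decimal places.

predicted reliability = 0.25

Length factor m = 1/2
α' = m·α / (1 − (1−m)·α)
   = 1/2 × 0.4041 / (1 − (1 − 1/2) × 0.4041)
   = 0.2021 / 0.7979 = 0.25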